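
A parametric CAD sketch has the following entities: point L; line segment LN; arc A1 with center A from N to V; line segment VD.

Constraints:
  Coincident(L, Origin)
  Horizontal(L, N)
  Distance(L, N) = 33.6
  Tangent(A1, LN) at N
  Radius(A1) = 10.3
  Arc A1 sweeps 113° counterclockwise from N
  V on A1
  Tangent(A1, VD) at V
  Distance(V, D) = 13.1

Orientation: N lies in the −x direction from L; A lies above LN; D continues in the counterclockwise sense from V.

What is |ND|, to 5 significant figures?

26.741

On A1, N sits at bearing -90° from A; a 113° counterclockwise sweep puts V at bearing 23°, so V = A + 10.3·(cos 23°, sin 23°) = (-24.119, 14.325). Since A1 is tangent to VD there, AV ⟂ VD, so VD runs along (−sin 23°, cos 23°); with |VD| = 13.1, D = (-29.237, 26.383). Then |ND| = |D − N| = 26.741.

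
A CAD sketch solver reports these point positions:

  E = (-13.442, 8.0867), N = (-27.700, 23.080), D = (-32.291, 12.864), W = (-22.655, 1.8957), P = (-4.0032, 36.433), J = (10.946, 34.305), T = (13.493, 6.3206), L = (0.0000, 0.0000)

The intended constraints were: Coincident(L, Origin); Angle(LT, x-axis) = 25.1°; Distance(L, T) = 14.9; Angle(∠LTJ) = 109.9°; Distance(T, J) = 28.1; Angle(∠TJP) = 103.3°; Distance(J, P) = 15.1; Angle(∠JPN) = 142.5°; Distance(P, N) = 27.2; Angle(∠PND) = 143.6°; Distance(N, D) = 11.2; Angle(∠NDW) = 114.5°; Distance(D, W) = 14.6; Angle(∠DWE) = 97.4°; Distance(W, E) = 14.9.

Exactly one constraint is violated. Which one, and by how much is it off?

Distance(W, E) = 14.9 — off by 3.80.

L = (0.00, 0.00) ✓; LT at 25.10° ✓; |LT| = 14.90 ✓; ∠LTJ = 109.9° ✓; |TJ| = 28.10 ✓; ∠TJP = 103.3° ✓; |JP| = 15.10 ✓; ∠JPN = 142.5° ✓; |PN| = 27.20 ✓; ∠PND = 143.6° ✓; |ND| = 11.20 ✓; ∠NDW = 114.5° ✓; |DW| = 14.60 ✓; ∠DWE = 97.40° ✓; |WE| = 11.10 ✗.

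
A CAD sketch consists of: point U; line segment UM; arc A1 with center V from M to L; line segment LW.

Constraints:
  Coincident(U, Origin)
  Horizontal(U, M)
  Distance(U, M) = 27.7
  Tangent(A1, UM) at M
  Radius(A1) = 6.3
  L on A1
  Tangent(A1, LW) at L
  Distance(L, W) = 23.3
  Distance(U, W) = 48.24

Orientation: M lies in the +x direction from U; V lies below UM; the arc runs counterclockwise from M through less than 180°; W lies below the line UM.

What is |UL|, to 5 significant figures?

25.659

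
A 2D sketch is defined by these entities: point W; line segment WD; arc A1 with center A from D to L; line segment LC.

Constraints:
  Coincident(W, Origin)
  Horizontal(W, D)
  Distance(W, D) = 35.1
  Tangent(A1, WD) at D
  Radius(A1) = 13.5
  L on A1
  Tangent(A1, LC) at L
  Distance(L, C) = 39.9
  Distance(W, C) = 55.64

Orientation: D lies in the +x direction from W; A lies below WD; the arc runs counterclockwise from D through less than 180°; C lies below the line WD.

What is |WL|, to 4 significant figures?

25.01

W is at the origin; W and D share the same y with |WD| = 35.1 and D on the +x side, so D = (35.10, 0.000). Since A1 is tangent to WD there, AD ⟂ WD, so A = D + (0, -13.5) = (35.10, -13.50). Since AL ⟂ LC (tangency), |AC| = √(13.5² + 39.9²) = 42.12 regardless of where L sits on A1. So C lies on both circle(W, 55.64) and circle(A, 42.12); the below-WD intersection is C = (18.84, -52.36). L is the foot of the tangent from C: L = (21.63, -12.55).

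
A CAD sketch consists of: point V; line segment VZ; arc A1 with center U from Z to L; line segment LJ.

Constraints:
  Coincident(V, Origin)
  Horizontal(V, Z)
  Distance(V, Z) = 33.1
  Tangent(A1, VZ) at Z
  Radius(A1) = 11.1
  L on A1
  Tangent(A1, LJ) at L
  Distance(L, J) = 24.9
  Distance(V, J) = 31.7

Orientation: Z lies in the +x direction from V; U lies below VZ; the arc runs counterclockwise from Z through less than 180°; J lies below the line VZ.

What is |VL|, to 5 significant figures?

23.905

V is at the origin; VZ is horizontal with |VZ| = 33.1 and Z on the +x side, so Z = (33.100, 0.0000). A1 meets VZ tangentially, so UZ is at right angles to VZ, so U = Z + (0, -11.1) = (33.100, -11.100). Since UL ⟂ LJ (tangency), |UJ| = √(11.1² + 24.9²) = 27.262 regardless of where L sits on A1. So J lies on both circle(V, 31.7) and circle(U, 27.262); the below-VZ intersection is J = (12.611, -29.084). L is the foot of the tangent from J: L = (23.016, -6.4617).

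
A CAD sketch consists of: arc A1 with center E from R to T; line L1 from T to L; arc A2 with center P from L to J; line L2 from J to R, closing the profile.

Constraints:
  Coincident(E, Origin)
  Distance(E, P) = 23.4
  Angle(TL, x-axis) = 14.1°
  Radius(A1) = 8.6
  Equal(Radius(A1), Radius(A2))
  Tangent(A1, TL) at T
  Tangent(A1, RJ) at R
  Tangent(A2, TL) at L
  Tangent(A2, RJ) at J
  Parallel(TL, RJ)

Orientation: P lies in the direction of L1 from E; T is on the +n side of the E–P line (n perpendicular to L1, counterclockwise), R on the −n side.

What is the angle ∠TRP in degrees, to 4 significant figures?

69.82°

E is at the origin and P lies 23.4 along u from E, so P = 23.4·u = (22.70, 5.701). Tangency of A1 to both parallel lines with radius 8.6 puts T and R at E ± 8.6·n: T = (-2.095, 8.341), R = (2.095, -8.341). Then cos ∠TRP = RT·RP / (|RT||RP|), giving 69.82°.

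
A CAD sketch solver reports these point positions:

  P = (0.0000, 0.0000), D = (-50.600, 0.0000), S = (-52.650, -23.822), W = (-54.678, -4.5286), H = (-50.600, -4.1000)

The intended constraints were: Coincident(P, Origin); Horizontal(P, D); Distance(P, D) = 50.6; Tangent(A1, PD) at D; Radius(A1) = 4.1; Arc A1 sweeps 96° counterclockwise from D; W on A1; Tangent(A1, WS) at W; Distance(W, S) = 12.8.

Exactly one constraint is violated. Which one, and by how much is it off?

Distance(W, S) = 12.8 — off by 6.60.

P = (0.00, 0.00) ✓; P.y = 0.00, D.y = 0.00 ✓; |PD| = 50.60 ✓; ∠(HD, DP) = 90.00° ✓; |HD| = 4.100 ✓; bearing(H→W) − bearing(H→D) = 96.00° ✓; |HW| = 4.100 ✓; ∠(HW, WS) = 90.00° ✓; |WS| = 19.40 ✗.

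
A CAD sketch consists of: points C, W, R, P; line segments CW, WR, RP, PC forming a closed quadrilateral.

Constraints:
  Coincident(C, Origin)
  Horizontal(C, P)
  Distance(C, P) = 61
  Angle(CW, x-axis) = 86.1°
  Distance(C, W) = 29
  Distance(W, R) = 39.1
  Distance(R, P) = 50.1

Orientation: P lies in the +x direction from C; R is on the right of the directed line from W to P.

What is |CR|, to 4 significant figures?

14.73

C is at the origin; CP is horizontal with |CP| = 61.0 and P in +x, so P = (61.0, 0). CW runs at 86.1° with |CW| = 29.0, so W = (1.972, 28.93). R is determined by |WR| = 39.1 and |RP| = 50.1 together: it lies at the intersection of circle(W, 39.1) and circle(P, 50.1). With |WP| = 65.74, the foot of the radical line on WP is 25.41 from W and the perpendicular offset is √(39.1² − 25.41²) = 29.72. Taking the right-of-WP solution: R = (11.70, -8.937).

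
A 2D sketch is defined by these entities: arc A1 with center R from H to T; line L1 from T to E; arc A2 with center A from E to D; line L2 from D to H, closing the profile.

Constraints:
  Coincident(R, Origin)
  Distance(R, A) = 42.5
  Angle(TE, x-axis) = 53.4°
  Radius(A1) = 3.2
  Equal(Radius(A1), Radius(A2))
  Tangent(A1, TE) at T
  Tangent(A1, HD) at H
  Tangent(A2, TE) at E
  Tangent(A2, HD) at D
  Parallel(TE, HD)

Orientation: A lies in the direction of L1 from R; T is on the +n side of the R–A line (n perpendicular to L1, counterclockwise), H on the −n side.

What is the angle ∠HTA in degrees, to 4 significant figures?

85.69°

R is at the origin and A lies 42.5 along u from R, so A = 42.5·u = (25.34, 34.12). Tangency of A1 to both parallel lines with radius 3.2 puts T and H at R ± 3.2·n: T = (-2.569, 1.908), H = (2.569, -1.908). Then cos ∠HTA = TH·TA / (|TH||TA|), giving 85.69°.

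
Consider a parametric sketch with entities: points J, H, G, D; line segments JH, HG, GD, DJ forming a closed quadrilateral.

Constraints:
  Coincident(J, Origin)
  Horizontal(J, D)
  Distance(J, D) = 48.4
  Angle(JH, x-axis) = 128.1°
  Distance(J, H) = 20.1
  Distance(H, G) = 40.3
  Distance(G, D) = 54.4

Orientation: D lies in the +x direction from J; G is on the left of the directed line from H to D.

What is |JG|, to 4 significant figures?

46.96

J is at the origin; J and D share the same y with |JD| = 48.4 and D in +x, so D = (48.4, 0). JH runs at 128.1° with |JH| = 20.1, so H = (-12.40, 15.82). G is determined by |HG| = 40.3 and |GD| = 54.4 together: it lies at the intersection of circle(H, 40.3) and circle(D, 54.4). With |HD| = 62.83, the foot of the radical line on HD is 20.79 from H and the perpendicular offset is √(40.3² − 20.79²) = 34.53. Taking the left-of-HD solution: G = (16.41, 44.00).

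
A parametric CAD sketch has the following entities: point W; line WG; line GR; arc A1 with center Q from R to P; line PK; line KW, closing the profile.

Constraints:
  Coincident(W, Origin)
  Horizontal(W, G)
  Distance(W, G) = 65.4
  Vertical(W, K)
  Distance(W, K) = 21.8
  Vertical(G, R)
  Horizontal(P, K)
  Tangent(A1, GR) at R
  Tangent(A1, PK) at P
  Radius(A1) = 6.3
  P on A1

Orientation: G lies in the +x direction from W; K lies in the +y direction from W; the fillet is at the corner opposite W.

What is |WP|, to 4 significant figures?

62.99

W is at the origin; WG is horizontal with |WG| = 65.4 and G on the +x side, so G = (65.40, 0.000). W and K share the same x with |WK| = 21.8 and K on the +y side, so K = (0.000, 21.80). The virtual corner opposite W is at (65.40, 21.80). A1 meets GR tangentially, so QR is at right angles to GR and A1 meets PK tangentially, so QP is at right angles to PK, with radius 6.3, so the center Q sits 6.3 in from both sides at Q = (59.10, 15.50). That places the tangent points at R = (65.40, 15.50) on GR and P = (59.10, 21.80) on PK. Then |WP| = |P − W| = 62.99.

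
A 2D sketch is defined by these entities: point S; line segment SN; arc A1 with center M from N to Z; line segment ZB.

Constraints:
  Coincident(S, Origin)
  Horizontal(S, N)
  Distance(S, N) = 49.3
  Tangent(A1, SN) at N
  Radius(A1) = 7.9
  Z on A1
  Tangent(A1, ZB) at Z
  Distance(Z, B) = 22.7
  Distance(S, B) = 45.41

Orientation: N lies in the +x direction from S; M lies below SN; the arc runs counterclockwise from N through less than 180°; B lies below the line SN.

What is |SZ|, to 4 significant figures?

42.07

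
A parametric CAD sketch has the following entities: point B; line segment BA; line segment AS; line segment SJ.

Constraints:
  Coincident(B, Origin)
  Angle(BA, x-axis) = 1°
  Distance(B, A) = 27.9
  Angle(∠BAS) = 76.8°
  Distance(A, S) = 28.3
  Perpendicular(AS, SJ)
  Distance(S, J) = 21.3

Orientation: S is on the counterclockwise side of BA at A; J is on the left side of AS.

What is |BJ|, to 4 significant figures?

22.70

B is at the origin; BA runs at 1.0° with length 27.9, so A = 27.9·(cos 1.0°, sin 1.0°) = (27.90, 0.4869). ∠BAS = 76.8°, so AS runs at 1.0° + (180° − 76.8°) = 104.2° from the x-axis; with |AS| = 28.3, S = A + 28.3·(cos 104.2°, sin 104.2°) = (20.95, 27.92). AS ⟂ SJ; with |SJ| = 21.3 on the left of AS, J = S + 21.3·(-0.9694, -0.2453) = (0.3044, 22.70). Then |BJ| = |J − B| = 22.70.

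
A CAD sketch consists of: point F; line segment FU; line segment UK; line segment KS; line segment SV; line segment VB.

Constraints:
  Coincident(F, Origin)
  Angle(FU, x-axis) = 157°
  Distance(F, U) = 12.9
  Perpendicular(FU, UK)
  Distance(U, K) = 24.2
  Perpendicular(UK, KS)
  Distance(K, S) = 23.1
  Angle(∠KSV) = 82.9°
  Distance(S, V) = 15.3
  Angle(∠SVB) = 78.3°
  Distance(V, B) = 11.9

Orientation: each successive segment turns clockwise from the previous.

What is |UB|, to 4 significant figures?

16.25

F is at the origin; FU runs at 157.0° with length 12.9, so U = (-11.87, 5.040). FU ⟂ UK, so UK runs at 67.00°; with |UK| = 24.2, K = (-2.419, 27.32). UK ⟂ KS, so KS runs at -23.00°; with |KS| = 23.1, S = (18.84, 18.29). ∠KSV = 82.9° gives SV at -120.1° from the x-axis; with |SV| = 15.3, V = (11.17, 5.054). ∠SVB = 78.3° gives VB at 138.2° from the x-axis; with |VB| = 11.9, B = (2.301, 12.99). Then |UB| = |B − U| = 16.25.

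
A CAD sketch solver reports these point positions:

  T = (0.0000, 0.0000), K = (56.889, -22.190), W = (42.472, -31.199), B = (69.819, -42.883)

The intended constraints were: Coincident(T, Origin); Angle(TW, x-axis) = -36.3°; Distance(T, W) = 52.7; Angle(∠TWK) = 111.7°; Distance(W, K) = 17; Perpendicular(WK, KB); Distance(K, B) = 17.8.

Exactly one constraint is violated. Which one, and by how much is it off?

Distance(K, B) = 17.8 — off by 6.60.

T = (0.00, 0.00) ✓; TW at -36.30° ✓; |TW| = 52.70 ✓; ∠TWK = 111.7° ✓; |WK| = 17.00 ✓; ∠(WK, KB) = 90.00° ✓; |KB| = 24.40 ✗.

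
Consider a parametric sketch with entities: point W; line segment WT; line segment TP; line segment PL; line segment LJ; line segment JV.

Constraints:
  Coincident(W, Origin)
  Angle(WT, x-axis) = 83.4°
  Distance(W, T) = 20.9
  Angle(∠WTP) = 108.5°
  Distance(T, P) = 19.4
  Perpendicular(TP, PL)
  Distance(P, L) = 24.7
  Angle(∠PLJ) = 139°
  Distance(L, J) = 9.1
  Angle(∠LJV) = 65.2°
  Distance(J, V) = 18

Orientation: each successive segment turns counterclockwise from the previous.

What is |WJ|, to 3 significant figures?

23.2

W is at the origin; WT runs at 83.4° with length 20.9, so T = (2.40, 20.8). ∠WTP = 108.5° gives TP at 155° from the x-axis; with |TP| = 19.4, P = (-15.2, 29.0). The perpendicularity gives PL at right angles to TP, so PL runs at -115°; with |PL| = 24.7, L = (-25.6, 6.62). ∠PLJ = 139.0° gives LJ at -74.1° from the x-axis; with |LJ| = 9.1, J = (-23.2, -2.13). Then |WJ| = |J − W| = 23.2.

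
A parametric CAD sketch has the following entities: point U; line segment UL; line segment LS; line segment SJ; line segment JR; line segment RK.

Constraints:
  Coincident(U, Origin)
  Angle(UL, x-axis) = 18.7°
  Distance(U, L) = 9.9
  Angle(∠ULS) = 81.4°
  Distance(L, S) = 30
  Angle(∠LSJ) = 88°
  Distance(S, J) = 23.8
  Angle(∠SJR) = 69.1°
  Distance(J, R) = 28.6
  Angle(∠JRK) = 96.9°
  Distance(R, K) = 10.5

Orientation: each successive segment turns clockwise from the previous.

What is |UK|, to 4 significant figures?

8.376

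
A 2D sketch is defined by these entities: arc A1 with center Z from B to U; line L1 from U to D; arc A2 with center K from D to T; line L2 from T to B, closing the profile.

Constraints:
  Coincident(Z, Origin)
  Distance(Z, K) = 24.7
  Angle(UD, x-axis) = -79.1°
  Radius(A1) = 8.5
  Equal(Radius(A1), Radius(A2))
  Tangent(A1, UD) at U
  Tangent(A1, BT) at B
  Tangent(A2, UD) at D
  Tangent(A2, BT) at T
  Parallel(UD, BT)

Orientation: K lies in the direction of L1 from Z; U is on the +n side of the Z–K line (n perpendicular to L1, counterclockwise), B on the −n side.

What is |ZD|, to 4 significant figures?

26.12

The slot axis is L1's direction at -79.1°, so u = (cos -79.1°, sin -79.1°) = (0.1891, -0.9820) and n = (−sin -79.1°, cos -79.1°) = (0.9820, 0.1891). Z is at the origin and K lies 24.7 along u from Z, so K = 24.7·u = (4.671, -24.25). Tangency of A1 to both parallel lines with radius 8.5 puts U and B at Z ± 8.5·n: U = (8.347, 1.607), B = (-8.347, -1.607). Equal radii place D and T the same way about K: D = K + 8.5·n = (13.02, -22.65), T = K − 8.5·n = (-3.676, -25.86). Then |ZD| = |D − Z| = 26.12.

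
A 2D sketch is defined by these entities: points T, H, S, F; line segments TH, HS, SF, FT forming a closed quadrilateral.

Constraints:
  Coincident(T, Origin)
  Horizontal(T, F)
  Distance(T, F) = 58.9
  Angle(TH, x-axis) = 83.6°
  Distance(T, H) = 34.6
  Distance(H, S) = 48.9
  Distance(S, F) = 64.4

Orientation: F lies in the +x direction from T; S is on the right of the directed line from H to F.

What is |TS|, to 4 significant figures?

14.44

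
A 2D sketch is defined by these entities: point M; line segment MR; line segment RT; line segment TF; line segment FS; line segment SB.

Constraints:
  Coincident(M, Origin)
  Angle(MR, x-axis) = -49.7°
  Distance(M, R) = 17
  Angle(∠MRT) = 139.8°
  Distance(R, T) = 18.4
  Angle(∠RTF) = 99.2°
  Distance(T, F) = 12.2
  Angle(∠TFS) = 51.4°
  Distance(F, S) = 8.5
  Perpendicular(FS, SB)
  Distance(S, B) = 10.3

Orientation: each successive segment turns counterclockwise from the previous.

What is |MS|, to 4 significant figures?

26.11

M is at the origin; MR runs at -49.7° with length 17.0, so R = (11.00, -12.97). ∠MRT = 139.8° gives RT at -9.500° from the x-axis; with |RT| = 18.4, T = (29.14, -16.00). ∠RTF = 99.2° gives TF at 71.30° from the x-axis; with |TF| = 12.2, F = (33.05, -4.446). ∠TFS = 51.4° gives FS at -160.1° from the x-axis; with |FS| = 8.5, S = (25.06, -7.339). Then |MS| = |S − M| = 26.11.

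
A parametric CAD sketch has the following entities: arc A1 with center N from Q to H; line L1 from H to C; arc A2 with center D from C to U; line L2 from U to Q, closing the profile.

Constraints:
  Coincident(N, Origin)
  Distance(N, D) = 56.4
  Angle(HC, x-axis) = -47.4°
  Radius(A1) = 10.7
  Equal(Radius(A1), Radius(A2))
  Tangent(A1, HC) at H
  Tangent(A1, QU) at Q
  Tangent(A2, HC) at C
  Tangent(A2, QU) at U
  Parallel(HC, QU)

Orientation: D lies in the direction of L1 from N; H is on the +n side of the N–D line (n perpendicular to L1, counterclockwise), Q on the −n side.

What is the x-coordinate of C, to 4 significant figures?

46.05

The slot axis is L1's direction at -47.4°, so u = (cos -47.4°, sin -47.4°) = (0.6769, -0.7361) and n = (−sin -47.4°, cos -47.4°) = (0.7361, 0.6769). N is at the origin and D lies 56.4 along u from N, so D = 56.4·u = (38.18, -41.52). Tangency of A1 to both parallel lines with radius 10.7 puts H and Q at N ± 10.7·n: H = (7.876, 7.243), Q = (-7.876, -7.243). Equal radii place C and U the same way about D: C = D + 10.7·n = (46.05, -34.27), U = D − 10.7·n = (30.30, -48.76). So C.x = 46.05.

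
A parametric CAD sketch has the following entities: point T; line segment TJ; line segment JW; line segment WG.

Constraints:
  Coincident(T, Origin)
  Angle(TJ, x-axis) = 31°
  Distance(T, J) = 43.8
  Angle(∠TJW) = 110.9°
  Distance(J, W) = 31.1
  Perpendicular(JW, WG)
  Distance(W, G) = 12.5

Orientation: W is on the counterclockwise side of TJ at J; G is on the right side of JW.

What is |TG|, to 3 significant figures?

71.0

T is at the origin; TJ runs at 31.0° with length 43.8, so J = 43.8·(cos 31.0°, sin 31.0°) = (37.5, 22.6). ∠TJW = 110.9°, so JW runs at 31.0° + (180° − 110.9°) = 100° from the x-axis; with |JW| = 31.1, W = J + 31.1·(cos 100°, sin 100°) = (32.1, 53.2). The perpendicularity gives WG at right angles to JW; with |WG| = 12.5 on the right of JW, G = W + 12.5·(0.985, 0.175) = (44.4, 55.4). Then |TG| = |G − T| = 71.0.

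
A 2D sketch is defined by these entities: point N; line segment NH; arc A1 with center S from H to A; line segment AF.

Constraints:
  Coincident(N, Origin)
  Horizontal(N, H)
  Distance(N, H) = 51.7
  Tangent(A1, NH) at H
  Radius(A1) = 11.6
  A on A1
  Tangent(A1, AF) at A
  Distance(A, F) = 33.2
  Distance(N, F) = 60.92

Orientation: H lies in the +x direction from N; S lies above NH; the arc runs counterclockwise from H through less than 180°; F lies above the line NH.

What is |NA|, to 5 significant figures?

63.731

Checks: ∠(SH, HN) = 90.00° ✓; |SH| = 11.60 ✓; |SA| = 11.60 ✓; ∠(SA, AF) = 90.00° ✓; |AF| = 33.20 ✓; |NF| = 60.92 ✓.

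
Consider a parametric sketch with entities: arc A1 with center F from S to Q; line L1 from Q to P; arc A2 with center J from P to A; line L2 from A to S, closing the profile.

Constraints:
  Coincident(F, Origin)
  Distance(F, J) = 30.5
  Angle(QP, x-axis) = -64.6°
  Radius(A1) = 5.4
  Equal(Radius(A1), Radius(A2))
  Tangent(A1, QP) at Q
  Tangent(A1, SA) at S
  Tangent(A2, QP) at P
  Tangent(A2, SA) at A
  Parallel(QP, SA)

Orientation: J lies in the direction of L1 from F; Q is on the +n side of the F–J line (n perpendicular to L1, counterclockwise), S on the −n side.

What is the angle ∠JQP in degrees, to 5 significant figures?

10.040°

The slot axis is L1's direction at -64.6°, so u = (cos -64.6°, sin -64.6°) = (0.42894, -0.90334) and n = (−sin -64.6°, cos -64.6°) = (0.90334, 0.42894). F is at the origin and J lies 30.5 along u from F, so J = 30.5·u = (13.083, -27.552). Tangency of A1 to both parallel lines with radius 5.4 puts Q and S at F ± 5.4·n: Q = (4.8780, 2.3162), S = (-4.8780, -2.3162). Equal radii place P and A the same way about J: P = J + 5.4·n = (17.961, -25.235), A = J − 5.4·n = (8.2045, -29.868). Then cos ∠JQP = QJ·QP / (|QJ||QP|), giving 10.040°.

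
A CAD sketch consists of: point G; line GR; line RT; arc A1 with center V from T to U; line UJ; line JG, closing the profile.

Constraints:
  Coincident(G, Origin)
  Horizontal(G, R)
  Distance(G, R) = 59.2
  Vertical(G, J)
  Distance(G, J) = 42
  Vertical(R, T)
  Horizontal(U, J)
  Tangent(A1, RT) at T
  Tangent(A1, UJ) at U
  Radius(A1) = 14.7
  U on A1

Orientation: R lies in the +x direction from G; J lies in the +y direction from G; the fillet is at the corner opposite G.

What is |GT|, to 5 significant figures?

65.191

G is at the origin; G and R share the same y with |GR| = 59.2 and R on the +x side, so R = (59.200, 0.0000). G and J share the same x with |GJ| = 42.0 and J on the +y side, so J = (0.0000, 42.000). The virtual corner opposite G is at (59.200, 42.000). The tangent condition forces VT to be normal to RT and the tangent condition forces VU to be normal to UJ, with radius 14.7, so the center V sits 14.7 in from both sides at V = (44.500, 27.300). That places the tangent points at T = (59.200, 27.300) on RT and U = (44.500, 42.000) on UJ. Then |GT| = |T − G| = 65.191.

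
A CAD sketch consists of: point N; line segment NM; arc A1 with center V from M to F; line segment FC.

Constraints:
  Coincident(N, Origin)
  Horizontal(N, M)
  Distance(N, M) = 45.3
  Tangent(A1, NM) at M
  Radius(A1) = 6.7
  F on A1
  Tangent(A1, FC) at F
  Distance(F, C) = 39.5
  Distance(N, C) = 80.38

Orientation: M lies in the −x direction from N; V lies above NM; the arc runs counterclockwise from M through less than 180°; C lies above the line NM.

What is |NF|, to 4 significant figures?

42.66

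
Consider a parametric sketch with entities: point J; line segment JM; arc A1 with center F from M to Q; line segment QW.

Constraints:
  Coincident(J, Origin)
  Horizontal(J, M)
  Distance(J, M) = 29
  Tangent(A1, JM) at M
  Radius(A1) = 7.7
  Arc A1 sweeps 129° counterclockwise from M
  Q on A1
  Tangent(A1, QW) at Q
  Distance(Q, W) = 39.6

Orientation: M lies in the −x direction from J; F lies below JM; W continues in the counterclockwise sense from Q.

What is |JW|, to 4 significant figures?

44.47

On A1, M sits at bearing 90° from F; a 129° counterclockwise sweep puts Q at bearing 219°, so Q = F + 7.7·(cos 219°, sin 219°) = (-34.98, -12.55). The tangent condition forces FQ to be normal to QW, so QW runs along (−sin 219°, cos 219°); with |QW| = 39.6, W = (-10.06, -43.32). Then |JW| = |W − J| = 44.47.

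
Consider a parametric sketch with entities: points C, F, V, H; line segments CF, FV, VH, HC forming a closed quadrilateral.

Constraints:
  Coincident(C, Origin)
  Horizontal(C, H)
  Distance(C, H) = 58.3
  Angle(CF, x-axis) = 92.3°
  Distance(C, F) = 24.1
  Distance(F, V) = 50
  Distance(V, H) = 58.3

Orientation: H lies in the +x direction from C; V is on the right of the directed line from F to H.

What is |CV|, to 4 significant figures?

26.12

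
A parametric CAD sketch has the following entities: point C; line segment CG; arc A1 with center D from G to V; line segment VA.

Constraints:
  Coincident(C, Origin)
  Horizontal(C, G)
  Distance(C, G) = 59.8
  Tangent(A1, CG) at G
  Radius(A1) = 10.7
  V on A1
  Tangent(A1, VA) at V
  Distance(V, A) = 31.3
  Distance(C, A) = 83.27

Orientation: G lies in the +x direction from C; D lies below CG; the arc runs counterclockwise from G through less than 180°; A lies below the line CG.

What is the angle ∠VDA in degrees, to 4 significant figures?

71.13°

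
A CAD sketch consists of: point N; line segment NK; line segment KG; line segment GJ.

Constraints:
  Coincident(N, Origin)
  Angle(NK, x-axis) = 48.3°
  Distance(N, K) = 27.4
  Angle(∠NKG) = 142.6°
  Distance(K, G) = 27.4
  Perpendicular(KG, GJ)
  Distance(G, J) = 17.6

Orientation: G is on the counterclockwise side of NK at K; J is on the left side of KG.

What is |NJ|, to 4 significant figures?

49.18

N is at the origin; NK runs at 48.3° with length 27.4, so K = 27.4·(cos 48.3°, sin 48.3°) = (18.23, 20.46). ∠NKG = 142.6°, so KG runs at 48.3° + (180° − 142.6°) = 85.70° from the x-axis; with |KG| = 27.4, G = K + 27.4·(cos 85.70°, sin 85.70°) = (20.28, 47.78). The perpendicularity gives GJ at right angles to KG; with |GJ| = 17.6 on the left of KG, J = G + 17.6·(-0.9972, 0.07498) = (2.731, 49.10). Then |NJ| = |J − N| = 49.18.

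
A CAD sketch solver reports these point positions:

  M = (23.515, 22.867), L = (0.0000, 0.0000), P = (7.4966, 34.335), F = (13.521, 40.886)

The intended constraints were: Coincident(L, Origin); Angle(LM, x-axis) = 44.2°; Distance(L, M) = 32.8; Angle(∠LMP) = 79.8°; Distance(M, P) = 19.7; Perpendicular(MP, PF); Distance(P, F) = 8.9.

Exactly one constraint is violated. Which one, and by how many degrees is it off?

Perpendicular(MP, PF) — off by 7.00°.

L = (0.00, 0.00) ✓; LM at 44.20° ✓; |LM| = 32.80 ✓; ∠LMP = 79.80° ✓; |MP| = 19.70 ✓; ∠(MP, PF) = 97.00° ✗; |PF| = 8.900 ✓.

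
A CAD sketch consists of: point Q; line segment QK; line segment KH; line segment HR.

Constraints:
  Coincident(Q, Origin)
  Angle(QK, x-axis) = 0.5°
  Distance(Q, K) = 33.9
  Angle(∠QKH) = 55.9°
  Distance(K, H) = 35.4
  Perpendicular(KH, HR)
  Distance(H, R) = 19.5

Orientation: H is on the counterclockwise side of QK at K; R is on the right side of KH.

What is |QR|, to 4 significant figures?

50.32

Q is at the origin; QK runs at 0.5° with length 33.9, so K = 33.9·(cos 0.5°, sin 0.5°) = (33.90, 0.2958). ∠QKH = 55.9°, so KH runs at 0.5° + (180° − 55.9°) = 124.6° from the x-axis; with |KH| = 35.4, H = K + 35.4·(cos 124.6°, sin 124.6°) = (13.80, 29.43). KH ⟂ HR; with |HR| = 19.5 on the right of KH, R = H + 19.5·(0.8231, 0.5678) = (29.85, 40.51). Then |QR| = |R − Q| = 50.32.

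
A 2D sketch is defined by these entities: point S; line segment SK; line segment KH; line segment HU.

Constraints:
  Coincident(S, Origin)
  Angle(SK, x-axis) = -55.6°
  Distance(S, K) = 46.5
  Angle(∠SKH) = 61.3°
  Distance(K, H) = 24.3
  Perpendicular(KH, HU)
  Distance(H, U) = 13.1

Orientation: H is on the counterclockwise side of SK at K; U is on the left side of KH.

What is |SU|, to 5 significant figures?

27.757

S is at the origin; SK runs at -55.6° with length 46.5, so K = 46.5·(cos -55.6°, sin -55.6°) = (26.271, -38.368). ∠SKH = 61.3°, so KH runs at -55.6° + (180° − 61.3°) = 63.100° from the x-axis; with |KH| = 24.3, H = K + 24.3·(cos 63.100°, sin 63.100°) = (37.265, -16.697). KH ⟂ HU; with |HU| = 13.1 on the left of KH, U = H + 13.1·(-0.89180, 0.45243) = (25.583, -10.770). Then |SU| = |U − S| = 27.757.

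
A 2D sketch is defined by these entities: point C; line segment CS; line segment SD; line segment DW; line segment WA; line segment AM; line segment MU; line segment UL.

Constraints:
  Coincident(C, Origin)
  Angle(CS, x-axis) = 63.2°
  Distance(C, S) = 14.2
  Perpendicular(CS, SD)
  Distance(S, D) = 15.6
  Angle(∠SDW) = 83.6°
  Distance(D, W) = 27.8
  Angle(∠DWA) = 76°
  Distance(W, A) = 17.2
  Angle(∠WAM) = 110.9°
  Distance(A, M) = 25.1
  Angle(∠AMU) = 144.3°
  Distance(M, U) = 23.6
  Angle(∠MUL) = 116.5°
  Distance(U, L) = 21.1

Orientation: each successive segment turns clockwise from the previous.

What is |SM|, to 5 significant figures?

5.1734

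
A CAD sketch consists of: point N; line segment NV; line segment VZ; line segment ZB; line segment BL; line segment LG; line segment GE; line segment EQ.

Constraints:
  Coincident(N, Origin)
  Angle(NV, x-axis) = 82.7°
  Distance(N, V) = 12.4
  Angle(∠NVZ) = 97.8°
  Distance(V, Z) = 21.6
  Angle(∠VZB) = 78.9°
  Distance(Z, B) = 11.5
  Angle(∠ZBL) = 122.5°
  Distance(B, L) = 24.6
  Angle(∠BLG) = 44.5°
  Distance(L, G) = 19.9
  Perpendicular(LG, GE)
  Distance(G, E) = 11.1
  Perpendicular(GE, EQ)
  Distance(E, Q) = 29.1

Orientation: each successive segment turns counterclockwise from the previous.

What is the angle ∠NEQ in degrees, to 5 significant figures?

46.892°

N is at the origin; NV runs at 82.7° with length 12.4, so V = (1.5756, 12.299). ∠NVZ = 97.8° gives VZ at 164.90° from the x-axis; with |VZ| = 21.6, Z = (-19.279, 17.926). ∠VZB = 78.9° gives ZB at -94.000° from the x-axis; with |ZB| = 11.5, B = (-20.081, 6.4544). ∠ZBL = 122.5° gives BL at -36.500° from the x-axis; with |BL| = 24.6, L = (-0.30593, -8.1782). ∠BLG = 44.5° gives LG at 99.000° from the x-axis; with |LG| = 19.9, G = (-3.4190, 11.477). LG ⟂ GE, so GE runs at -171.00°; with |GE| = 11.1, E = (-14.382, 9.7403). GE ⟂ EQ, so EQ runs at -81.000°; with |EQ| = 29.1, Q = (-9.8301, -19.001). Then cos ∠NEQ = EN·EQ / (|EN||EQ|), giving 46.892°.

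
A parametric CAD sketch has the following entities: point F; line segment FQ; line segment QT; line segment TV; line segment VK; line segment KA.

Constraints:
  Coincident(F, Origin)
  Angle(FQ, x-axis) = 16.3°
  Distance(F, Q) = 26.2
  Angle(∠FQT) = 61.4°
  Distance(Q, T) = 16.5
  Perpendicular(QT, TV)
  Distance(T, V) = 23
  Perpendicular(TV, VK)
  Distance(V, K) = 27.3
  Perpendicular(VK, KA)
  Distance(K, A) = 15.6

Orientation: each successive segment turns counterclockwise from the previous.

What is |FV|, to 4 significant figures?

3.958

F is at the origin; FQ runs at 16.3° with length 26.2, so Q = (25.15, 7.353). ∠FQT = 61.4° gives QT at 134.9° from the x-axis; with |QT| = 16.5, T = (13.50, 19.04). QT is perpendicular to TV, so TV runs at -135.1°; with |TV| = 23.0, V = (-2.792, 2.806). Then |FV| = |V − F| = 3.958.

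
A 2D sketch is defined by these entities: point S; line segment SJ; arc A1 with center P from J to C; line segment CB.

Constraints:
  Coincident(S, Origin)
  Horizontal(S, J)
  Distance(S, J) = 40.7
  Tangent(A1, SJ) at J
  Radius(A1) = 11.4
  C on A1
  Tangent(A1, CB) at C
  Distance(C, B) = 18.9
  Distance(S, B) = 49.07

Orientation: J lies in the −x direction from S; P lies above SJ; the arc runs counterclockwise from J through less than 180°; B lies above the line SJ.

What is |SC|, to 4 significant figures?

33.60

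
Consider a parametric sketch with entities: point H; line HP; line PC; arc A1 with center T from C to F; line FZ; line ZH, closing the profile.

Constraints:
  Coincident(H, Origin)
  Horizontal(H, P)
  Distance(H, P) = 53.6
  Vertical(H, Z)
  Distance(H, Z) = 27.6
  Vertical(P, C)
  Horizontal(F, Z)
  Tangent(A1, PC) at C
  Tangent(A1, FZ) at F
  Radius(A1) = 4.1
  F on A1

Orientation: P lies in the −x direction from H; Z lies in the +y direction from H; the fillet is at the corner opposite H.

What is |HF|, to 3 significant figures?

56.7

H is at the origin; H and P share the same y with |HP| = 53.6 and P on the −x side, so P = (-53.6, 0.00). HZ is vertical with |HZ| = 27.6 and Z on the +y side, so Z = (0.00, 27.6). The virtual corner opposite H is at (-53.6, 27.6). The tangent condition forces TC to be normal to PC and tangency of A1 to FZ means the radius TF is perpendicular to FZ, with radius 4.1, so the center T sits 4.1 in from both sides at T = (-49.5, 23.5). That places the tangent points at C = (-53.6, 23.5) on PC and F = (-49.5, 27.6) on FZ. Then |HF| = |F − H| = 56.7.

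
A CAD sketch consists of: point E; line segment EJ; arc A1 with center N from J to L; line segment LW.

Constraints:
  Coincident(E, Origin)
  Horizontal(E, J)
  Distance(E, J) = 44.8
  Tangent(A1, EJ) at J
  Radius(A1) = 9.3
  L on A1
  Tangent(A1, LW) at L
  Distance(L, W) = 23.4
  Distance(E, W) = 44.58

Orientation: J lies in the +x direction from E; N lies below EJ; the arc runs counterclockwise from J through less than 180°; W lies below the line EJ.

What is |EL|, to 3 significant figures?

36.5

E is at the origin; E and J share the same y with |EJ| = 44.8 and J on the +x side, so J = (44.8, 0.00). A1 meets EJ tangentially, so NJ is at right angles to EJ, so N = J + (0, -9.3) = (44.8, -9.30). Since NL ⟂ LW (tangency), |NW| = √(9.3² + 23.4²) = 25.2 regardless of where L sits on A1. So W lies on both circle(E, 44.58) and circle(N, 25.2); the below-EJ intersection is W = (32.0, -31.0). L is the foot of the tangent from W: L = (35.6, -7.88).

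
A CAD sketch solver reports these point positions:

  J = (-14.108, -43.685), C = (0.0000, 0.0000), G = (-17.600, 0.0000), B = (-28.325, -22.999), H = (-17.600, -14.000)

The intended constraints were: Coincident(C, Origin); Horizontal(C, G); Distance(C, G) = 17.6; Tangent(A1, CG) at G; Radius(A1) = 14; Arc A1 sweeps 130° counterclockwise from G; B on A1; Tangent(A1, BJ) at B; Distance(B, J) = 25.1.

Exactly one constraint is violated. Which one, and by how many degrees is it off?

Tangent(A1, BJ) at B — off by 5.50°.

C = (0.00, 0.00) ✓; C.y = 0.00, G.y = 0.00 ✓; |CG| = 17.60 ✓; ∠(HG, GC) = 90.00° ✓; |HG| = 14.00 ✓; bearing(H→B) − bearing(H→G) = 130.0° ✓; |HB| = 14.00 ✓; ∠(HB, BJ) = 95.50° ✗; |BJ| = 25.10 ✓.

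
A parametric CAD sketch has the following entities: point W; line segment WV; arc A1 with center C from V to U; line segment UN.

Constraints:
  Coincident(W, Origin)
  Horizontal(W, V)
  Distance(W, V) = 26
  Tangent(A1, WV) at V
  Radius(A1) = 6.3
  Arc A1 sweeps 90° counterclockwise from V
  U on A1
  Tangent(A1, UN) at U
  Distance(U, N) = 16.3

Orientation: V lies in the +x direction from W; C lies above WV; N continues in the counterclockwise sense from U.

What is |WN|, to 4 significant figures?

39.42

W is at the origin; WV is horizontal with |WV| = 26.0 and V on the +x side, so V = (26.00, 0.000). A1 meets WV tangentially, so CV is at right angles to WV, so C = V + (0, 6.3) = (26.00, 6.300). On A1, V sits at bearing -90° from C; a 90° counterclockwise sweep puts U at bearing 0°, so U = C + 6.3·(cos 0°, sin 0°) = (32.30, 6.300). Since A1 is tangent to UN there, CU ⟂ UN, so UN runs along (−sin 0°, cos 0°); with |UN| = 16.3, N = (32.30, 22.60). Then |WN| = |N − W| = 39.42.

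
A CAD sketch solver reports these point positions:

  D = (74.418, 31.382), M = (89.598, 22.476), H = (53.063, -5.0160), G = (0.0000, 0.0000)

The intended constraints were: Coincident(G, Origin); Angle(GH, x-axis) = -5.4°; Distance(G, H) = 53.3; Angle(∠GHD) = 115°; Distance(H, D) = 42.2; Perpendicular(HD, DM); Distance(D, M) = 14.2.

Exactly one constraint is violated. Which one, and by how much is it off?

Distance(D, M) = 14.2 — off by 3.40.

G = (0.00, 0.00) ✓; GH at -5.400° ✓; |GH| = 53.30 ✓; ∠GHD = 115.0° ✓; |HD| = 42.20 ✓; ∠(HD, DM) = 90.00° ✓; |DM| = 17.60 ✗.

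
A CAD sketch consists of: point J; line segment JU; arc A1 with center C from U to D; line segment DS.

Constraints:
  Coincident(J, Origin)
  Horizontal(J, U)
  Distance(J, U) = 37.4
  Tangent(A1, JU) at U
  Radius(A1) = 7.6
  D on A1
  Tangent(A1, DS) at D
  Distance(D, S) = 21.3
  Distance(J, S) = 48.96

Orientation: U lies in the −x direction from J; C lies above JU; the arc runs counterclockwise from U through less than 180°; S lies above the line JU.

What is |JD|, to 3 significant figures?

32.1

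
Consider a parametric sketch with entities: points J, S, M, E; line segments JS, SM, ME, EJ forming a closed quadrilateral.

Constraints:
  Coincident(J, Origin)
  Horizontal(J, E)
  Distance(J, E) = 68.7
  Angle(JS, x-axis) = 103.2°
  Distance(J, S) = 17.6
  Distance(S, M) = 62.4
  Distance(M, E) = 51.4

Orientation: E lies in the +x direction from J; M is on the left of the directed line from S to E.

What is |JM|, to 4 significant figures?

69.46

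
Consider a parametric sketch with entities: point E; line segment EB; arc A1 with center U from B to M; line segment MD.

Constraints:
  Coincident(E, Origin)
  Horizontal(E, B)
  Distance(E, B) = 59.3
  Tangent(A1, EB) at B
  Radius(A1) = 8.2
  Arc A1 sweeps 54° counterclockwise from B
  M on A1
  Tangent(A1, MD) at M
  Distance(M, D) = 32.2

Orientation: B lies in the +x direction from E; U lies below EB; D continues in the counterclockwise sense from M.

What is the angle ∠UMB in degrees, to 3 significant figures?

63.0°

A1 meets EB tangentially, so UB is at right angles to EB, so U = B + (0, -8.2) = (59.3, -8.20). On A1, B sits at bearing 90° from U; a 54° counterclockwise sweep puts M at bearing 144°, so M = U + 8.2·(cos 144°, sin 144°) = (52.7, -3.38). Then cos ∠UMB = MU·MB / (|MU||MB|), giving 63.0°.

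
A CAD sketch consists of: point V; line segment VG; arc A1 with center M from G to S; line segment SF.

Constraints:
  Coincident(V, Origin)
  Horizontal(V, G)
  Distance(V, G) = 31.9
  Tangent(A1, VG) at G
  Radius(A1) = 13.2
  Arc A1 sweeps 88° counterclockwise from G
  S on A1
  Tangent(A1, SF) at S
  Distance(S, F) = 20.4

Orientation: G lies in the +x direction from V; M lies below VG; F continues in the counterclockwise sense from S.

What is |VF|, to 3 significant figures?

37.7

V is at the origin; V and G share the same y with |VG| = 31.9 and G on the +x side, so G = (31.9, 0.00). Since A1 is tangent to VG there, MG ⟂ VG, so M = G + (0, -13.2) = (31.9, -13.2). On A1, G sits at bearing 90° from M; an 88° counterclockwise sweep puts S at bearing 178°, so S = M + 13.2·(cos 178°, sin 178°) = (18.7, -12.7). Since A1 is tangent to SF there, MS ⟂ SF, so SF runs along (−sin 178°, cos 178°); with |SF| = 20.4, F = (18.0, -33.1). Then |VF| = |F − V| = 37.7.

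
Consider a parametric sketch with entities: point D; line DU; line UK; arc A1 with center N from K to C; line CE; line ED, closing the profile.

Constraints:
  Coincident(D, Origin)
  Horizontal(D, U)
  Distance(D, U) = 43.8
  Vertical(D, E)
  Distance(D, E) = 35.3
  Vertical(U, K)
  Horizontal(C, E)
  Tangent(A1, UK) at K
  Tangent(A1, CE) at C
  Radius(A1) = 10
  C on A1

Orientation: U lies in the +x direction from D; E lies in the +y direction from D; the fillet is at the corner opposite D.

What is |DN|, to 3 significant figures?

42.2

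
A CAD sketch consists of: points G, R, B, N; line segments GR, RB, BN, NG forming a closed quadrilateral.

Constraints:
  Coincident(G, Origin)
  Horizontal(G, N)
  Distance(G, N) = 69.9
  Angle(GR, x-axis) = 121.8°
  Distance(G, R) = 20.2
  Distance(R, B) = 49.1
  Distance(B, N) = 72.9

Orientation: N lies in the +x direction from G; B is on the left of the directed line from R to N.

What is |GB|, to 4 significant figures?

58.44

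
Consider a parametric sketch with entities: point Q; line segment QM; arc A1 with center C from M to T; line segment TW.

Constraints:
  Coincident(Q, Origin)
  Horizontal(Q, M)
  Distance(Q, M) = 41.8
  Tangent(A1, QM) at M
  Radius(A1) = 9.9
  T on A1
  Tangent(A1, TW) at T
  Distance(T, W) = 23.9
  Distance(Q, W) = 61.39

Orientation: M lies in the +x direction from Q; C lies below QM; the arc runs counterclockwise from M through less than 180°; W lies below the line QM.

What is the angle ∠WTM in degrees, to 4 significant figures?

113.2°

Checks: ∠(CM, MQ) = 90.00° ✓; |CT| = 9.900 ✓; ∠(CT, TW) = 90.00° ✓; |TW| = 23.90 ✓; |QW| = 61.39 ✓.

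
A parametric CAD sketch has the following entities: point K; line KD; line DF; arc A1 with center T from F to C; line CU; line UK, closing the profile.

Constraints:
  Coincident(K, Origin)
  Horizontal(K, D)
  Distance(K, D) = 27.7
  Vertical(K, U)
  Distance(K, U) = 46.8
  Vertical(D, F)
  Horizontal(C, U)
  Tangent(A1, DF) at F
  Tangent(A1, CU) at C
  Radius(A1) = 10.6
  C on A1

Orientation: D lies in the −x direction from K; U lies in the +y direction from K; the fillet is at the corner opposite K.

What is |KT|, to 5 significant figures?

40.036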